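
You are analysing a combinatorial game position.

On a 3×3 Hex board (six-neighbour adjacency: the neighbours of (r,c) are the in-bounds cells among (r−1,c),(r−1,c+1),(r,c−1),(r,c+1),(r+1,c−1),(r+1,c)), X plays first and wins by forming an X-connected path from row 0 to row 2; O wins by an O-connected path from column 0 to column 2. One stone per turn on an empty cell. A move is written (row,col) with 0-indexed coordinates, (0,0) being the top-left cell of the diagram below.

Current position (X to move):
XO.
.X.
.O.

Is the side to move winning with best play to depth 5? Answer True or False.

X winning at [XO./.X./.O.]: True

p1 X@[XO./.X./.O.]: (0,2)[XOX/.X./.O.]-1 (1,0)[XO./XX./.O.]-1 (1,2)[XO./.XX/.O.]+1* (2,0)[XO./.X./XO.]+1 (2,2)[XO./.X./.OX]+1
p2 O@[XO./.XX/.O.]: (0,2)[XOO/.XX/.O.]-1* (1,0)[XO./OXX/.O.]-1 (2,0)[XO./.XX/OO.]-1 (2,2)[XO./.XX/.OO]-1
p3 X@[XOO/.XX/.O.]: (1,0)[XOO/XXX/.O.]+1* (2,0)[XOO/.XX/XO.]-1 (2,2)[XOO/.XX/.OX]-1
p4 O@[XOO/XXX/.O.]: (2,0)[XOO/XXX/OO.]-1* (2,2)[XOO/XXX/.OO]-1
p5 X@[XOO/XXX/OO.]: (2,2)[XOO/XXX/OOX]+1*
p6 O@[XOO/XXX/OOX] terminal -1; root [XO./.X./.O.] d5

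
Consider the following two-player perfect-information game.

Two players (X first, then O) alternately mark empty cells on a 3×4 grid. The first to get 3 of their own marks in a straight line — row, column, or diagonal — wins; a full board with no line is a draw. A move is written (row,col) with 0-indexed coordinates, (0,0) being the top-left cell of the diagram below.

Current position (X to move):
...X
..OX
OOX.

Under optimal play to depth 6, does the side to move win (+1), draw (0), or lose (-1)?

p1 X@[...X/..OX/OOX.]: (0,0)[X..X/..OX/OOX.]+1* (0,1)[.X.X/..OX/OOX.]+1 (0,2)[..XX/..OX/OOX.]+1 (1,0)[...X/X.OX/OOX.]+0 (1,1)[...X/.XOX/OOX.]+1 (2,3)[...X/..OX/OOXX]+1
p2 O@[X..X/..OX/OOX.]: (0,1)[XO.X/..OX/OOX.]-1* (0,2)[X.OX/..OX/OOX.]-1 (1,0)[X..X/O.OX/OOX.]-1 (1,1)[X..X/.OOX/OOX.]-1 (2,3)[X..X/..OX/OOXO]-1
p3 X@[XO.X/..OX/OOX.]: (0,2)[XOXX/..OX/OOX.]-1 (1,0)[XO.X/X.OX/OOX.]-1 (1,1)[XO.X/.XOX/OOX.]+1* (2,3)[XO.X/..OX/OOXX]+1
p4 O@[XO.X/.XOX/OOX.] terminal -1; root [...X/..OX/OOX.] d6

value(...X/..OX/OOX., X) = +1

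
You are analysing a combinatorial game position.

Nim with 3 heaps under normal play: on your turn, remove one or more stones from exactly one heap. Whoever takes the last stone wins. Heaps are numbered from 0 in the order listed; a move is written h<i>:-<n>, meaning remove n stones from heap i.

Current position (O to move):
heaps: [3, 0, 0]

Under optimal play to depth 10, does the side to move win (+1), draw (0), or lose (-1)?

ply 1, O at (3,0,0) | h0:-1=-1→(2,0,0); h0:-2=-1→(1,0,0); h0:-3=+1→(0,0,0)*
ply 2: (0,0,0) is terminal -1 (X); from (3,0,0) depth 10

value((3,0,0), O) = +1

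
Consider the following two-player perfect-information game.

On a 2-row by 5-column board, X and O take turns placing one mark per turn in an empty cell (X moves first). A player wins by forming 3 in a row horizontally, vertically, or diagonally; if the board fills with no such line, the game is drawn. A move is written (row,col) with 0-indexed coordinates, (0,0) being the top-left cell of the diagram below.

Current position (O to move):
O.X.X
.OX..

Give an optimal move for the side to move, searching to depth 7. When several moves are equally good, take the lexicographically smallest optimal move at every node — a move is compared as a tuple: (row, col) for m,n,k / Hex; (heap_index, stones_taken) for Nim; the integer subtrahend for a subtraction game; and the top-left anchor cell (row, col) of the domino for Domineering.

[O.X.X/.OX..] O move#1: (0,1):-1/OOX.X/.OX.., (0,3):+0/O.XOX/.OX..*, (1,0):-1/O.X.X/OOX.., (1,3):-1/O.X.X/.OXO., (1,4):-1/O.X.X/.OX.O
[O.XOX/.OX..] X move#2: (0,1):+0/OXXOX/.OX..*, (1,0):+0/O.XOX/XOX.., (1,3):+0/O.XOX/.OXX., (1,4):+0/O.XOX/.OX.X
[OXXOX/.OX..] O move#3: (1,0):+0/OXXOX/OOX..*, (1,3):+0/OXXOX/.OXO., (1,4):+0/OXXOX/.OX.O
[OXXOX/OOX..] X move#4: (1,3):+0/OXXOX/OOXX.*, (1,4):+0/OXXOX/OOX.X
[OXXOX/OOXX.] O move#5: (1,4):+0/OXXOX/OOXXO*
[OXXOX/OOXXO] end (terminal +0, X#6); searched O.X.X/.OX.. to 7

O's best at [O.X.X/.OX..]: (0,3)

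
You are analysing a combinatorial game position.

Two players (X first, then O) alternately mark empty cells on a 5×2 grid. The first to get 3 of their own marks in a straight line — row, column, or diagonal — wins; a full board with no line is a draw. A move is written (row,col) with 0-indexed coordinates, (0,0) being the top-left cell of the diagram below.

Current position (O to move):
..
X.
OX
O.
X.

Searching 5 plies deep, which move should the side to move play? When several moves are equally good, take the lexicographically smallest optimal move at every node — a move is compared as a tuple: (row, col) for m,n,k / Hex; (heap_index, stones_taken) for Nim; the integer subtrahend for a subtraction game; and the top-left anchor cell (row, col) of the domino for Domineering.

O's best at [../X./OX/O./X.]: (1,1)

[../X./OX/O./X.] O move#1: (0,0):-1/O./X./OX/O./X., (0,1):-1/.O/X./OX/O./X., (1,1):+0/../XO/OX/O./X.*, (3,1):+0/../X./OX/OO/X., (4,1):-1/../X./OX/O./XO
[../XO/OX/O./X.] X move#2: (0,0):+0/X./XO/OX/O./X.*, (0,1):+0/.X/XO/OX/O./X., (3,1):+0/../XO/OX/OX/X., (4,1):+0/../XO/OX/O./XX
[X./XO/OX/O./X.] O move#3: (0,1):+0/XO/XO/OX/O./X.*, (3,1):+0/X./XO/OX/OO/X., (4,1):+0/X./XO/OX/O./XO
[XO/XO/OX/O./X.] X move#4: (3,1):+0/XO/XO/OX/OX/X.*, (4,1):+0/XO/XO/OX/O./XX
[XO/XO/OX/OX/X.] O move#5: (4,1):+0/XO/XO/OX/OX/XO*
[XO/XO/OX/OX/XO] end (terminal +0, X#6); searched ../X./OX/O./X. to 5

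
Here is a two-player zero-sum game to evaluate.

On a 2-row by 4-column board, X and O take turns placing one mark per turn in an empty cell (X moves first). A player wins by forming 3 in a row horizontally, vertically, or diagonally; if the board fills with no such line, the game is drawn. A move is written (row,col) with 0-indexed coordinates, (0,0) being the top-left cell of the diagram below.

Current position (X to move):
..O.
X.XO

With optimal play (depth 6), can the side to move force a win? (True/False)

[..O./X.XO] X move#1: (0,0):+0/X.O./X.XO, (0,1):+0/.XO./X.XO, (0,3):+0/..OX/X.XO, (1,1):+1/..O./XXXO*
[..O./XXXO] end (terminal -1, O#2); searched ..O./X.XO to 6

X winning at [..O./X.XO]: True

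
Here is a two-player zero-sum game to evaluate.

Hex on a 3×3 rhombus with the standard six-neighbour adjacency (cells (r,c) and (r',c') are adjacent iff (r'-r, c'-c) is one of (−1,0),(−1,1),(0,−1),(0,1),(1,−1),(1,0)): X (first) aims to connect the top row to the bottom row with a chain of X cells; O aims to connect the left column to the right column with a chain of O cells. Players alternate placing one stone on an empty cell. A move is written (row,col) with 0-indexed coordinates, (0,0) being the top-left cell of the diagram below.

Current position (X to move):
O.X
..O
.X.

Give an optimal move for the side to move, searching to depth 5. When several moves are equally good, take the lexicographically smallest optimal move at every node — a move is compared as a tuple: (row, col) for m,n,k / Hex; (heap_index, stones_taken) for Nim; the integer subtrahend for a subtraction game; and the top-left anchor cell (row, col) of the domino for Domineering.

[O.X/..O/.X.] X move#1: (0,1):-1/OXX/..O/.X., (1,0):-1/O.X/X.O/.X., (1,1):+1/O.X/.XO/.X.*, (2,0):-1/O.X/..O/XX., (2,2):-1/O.X/..O/.XX
[O.X/.XO/.X.] end (terminal -1, O#2); searched O.X/..O/.X. to 5

X's best at [O.X/..O/.X.]: (1,1)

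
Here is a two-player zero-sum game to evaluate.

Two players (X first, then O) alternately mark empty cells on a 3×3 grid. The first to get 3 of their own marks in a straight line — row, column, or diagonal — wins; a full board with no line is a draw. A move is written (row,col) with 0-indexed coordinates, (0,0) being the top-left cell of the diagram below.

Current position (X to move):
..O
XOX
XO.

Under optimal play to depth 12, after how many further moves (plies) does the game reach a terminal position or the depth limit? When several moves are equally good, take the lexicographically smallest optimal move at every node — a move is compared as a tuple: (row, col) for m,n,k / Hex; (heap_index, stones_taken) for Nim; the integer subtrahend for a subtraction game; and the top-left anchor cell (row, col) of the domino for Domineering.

[..O/XOX/XO.] X move#1: (0,0):+1/X.O/XOX/XO.*, (0,1):+0/.XO/XOX/XO., (2,2):-1/..O/XOX/XOX
[X.O/XOX/XO.] end (terminal -1, O#2); searched ..O/XOX/XO. to 12

PV length from [..O/XOX/XO.]: 1 ply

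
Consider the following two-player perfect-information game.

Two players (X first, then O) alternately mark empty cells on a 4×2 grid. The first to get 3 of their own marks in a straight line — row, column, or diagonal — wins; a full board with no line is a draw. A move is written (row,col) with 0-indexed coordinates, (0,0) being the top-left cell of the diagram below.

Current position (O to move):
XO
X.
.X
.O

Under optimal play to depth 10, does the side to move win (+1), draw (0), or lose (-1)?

ply 1, O at XO/X./.X/.O | (1,1)=-1→XO/XO/.X/.O; (2,0)=+0→XO/X./OX/.O*; (3,0)=-1→XO/X./.X/OO
ply 2, X at XO/X./OX/.O | (1,1)=+0→XO/XX/OX/.O*; (3,0)=+0→XO/X./OX/XO
ply 3, O at XO/XX/OX/.O | (3,0)=+0→XO/XX/OX/OO*
ply 4: XO/XX/OX/OO is terminal +0 (X); from XO/X./.X/.O depth 10

value(XO/X./.X/.O, O) = 0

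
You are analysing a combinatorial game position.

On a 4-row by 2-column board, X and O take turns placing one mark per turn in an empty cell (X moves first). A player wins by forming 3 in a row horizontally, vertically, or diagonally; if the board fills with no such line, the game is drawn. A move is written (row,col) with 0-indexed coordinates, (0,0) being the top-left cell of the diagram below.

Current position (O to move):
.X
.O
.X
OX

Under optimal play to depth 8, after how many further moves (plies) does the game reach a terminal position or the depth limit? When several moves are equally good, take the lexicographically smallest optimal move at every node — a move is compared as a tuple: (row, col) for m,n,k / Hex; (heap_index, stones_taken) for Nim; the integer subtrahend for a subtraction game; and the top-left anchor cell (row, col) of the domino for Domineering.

PV length from [.X/.O/.X/OX]: 3 plies

[.X/.O/.X/OX] O move#1: (0,0):+0/OX/.O/.X/OX*, (1,0):+0/.X/OO/.X/OX, (2,0):+0/.X/.O/OX/OX
[OX/.O/.X/OX] X move#2: (1,0):+0/OX/XO/.X/OX*, (2,0):+0/OX/.O/XX/OX
[OX/XO/.X/OX] O move#3: (2,0):+0/OX/XO/OX/OX*
[OX/XO/OX/OX] end (terminal +0, X#4); searched .X/.O/.X/OX to 8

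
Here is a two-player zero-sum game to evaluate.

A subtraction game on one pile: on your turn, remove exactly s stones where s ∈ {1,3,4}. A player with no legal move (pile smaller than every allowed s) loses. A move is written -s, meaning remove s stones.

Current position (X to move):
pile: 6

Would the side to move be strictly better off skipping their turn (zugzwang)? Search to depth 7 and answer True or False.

[6] X move#1: -1:-1/5, -3:-1/3, -4:+1/2*
[2] O move#2: -1:-1/1*
[1] X move#3: -1:+1/0*
[0] end (terminal -1, O#4); searched 6 to 7
if X skipped the turn, O would face:
~ [6] O move#1: -1:-1/5, -3:-1/3, -4:+1/2*
~ [2] X move#2: -1:-1/1*
~ [1] O move#3: -1:+1/0*
~ [0] end (terminal -1, X#4); searched 6 to 7
compare (X): move=+1 vs pass=-1

zugzwang(6, X) = False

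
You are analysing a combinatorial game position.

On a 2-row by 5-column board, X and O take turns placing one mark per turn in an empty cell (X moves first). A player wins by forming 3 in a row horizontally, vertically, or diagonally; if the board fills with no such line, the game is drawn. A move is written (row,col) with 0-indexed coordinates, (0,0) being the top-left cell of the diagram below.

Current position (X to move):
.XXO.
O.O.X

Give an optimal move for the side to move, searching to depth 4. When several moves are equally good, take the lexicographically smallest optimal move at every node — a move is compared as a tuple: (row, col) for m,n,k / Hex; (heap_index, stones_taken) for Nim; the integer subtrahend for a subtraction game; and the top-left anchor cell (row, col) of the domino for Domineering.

X's best at [.XXO./O.O.X]: (0,0)

p1 X@[.XXO./O.O.X]: (0,0)[XXXO./O.O.X]+1* (0,4)[.XXOX/O.O.X]-1 (1,1)[.XXO./OXO.X]+0 (1,3)[.XXO./O.OXX]-1
p2 O@[XXXO./O.O.X] terminal -1; root [.XXO./O.O.X] d4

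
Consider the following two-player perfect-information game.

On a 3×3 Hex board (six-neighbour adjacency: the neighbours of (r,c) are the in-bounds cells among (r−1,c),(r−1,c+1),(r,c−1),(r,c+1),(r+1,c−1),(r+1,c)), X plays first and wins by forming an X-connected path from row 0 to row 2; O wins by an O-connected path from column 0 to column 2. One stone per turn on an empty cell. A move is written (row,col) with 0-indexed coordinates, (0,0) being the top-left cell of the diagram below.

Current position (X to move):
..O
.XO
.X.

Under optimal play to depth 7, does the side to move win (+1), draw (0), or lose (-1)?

value(..O/.XO/.X., X) = +1

[..O/.XO/.X.] X move#1: (0,0):+1/X.O/.XO/.X.*, (0,1):+1/.XO/.XO/.X., (1,0):+1/..O/XXO/.X., (2,0):-1/..O/.XO/XX., (2,2):-1/..O/.XO/.XX
[X.O/.XO/.X.] O move#2: (0,1):-1/XOO/.XO/.X.*, (1,0):-1/X.O/OXO/.X., (2,0):-1/X.O/.XO/OX., (2,2):-1/X.O/.XO/.XO
[XOO/.XO/.X.] X move#3: (1,0):+1/XOO/XXO/.X.*, (2,0):-1/XOO/.XO/XX., (2,2):-1/XOO/.XO/.XX
[XOO/XXO/.X.] end (terminal -1, O#4); searched ..O/.XO/.X. to 7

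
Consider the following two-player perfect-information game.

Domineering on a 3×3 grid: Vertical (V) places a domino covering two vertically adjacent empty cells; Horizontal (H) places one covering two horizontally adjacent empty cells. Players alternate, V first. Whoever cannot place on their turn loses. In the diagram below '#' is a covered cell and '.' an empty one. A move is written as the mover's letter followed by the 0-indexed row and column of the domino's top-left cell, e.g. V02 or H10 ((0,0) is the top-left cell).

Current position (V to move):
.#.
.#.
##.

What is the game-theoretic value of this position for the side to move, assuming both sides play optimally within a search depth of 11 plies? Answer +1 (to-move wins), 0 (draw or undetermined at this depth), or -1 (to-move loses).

[.#./.#./##.] V move#1: V00:+1/##./##./##.*, V02:+1/.##/.##/##., V12:+1/.#./.##/###
[##./##./##.] end (terminal -1, H#2); searched .#./.#./##. to 11

value(.#./.#./##., V) = +1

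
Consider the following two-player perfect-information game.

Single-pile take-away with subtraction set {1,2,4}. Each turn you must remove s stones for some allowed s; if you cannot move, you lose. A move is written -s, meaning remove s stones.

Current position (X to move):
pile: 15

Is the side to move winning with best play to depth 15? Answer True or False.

p1 X@[15]: -1[14]-1* -2[13]-1 -4[11]-1
p2 O@[14]: -1[13]-1 -2[12]+1* -4[10]-1
p3 X@[12]: -1[11]-1* -2[10]-1 -4[8]-1
p4 O@[11]: -1[10]-1 -2[9]+1* -4[7]-1
p5 X@[9]: -1[8]-1* -2[7]-1 -4[5]-1
p6 O@[8]: -1[7]-1 -2[6]+1* -4[4]-1
p7 X@[6]: -1[5]-1* -2[4]-1 -4[2]-1
p8 O@[5]: -1[4]-1 -2[3]+1* -4[1]-1
p9 X@[3]: -1[2]-1* -2[1]-1
p10 O@[2]: -1[1]-1 -2[0]+1*
p11 X@[0] terminal -1; root [15] d15

X winning at [15]: False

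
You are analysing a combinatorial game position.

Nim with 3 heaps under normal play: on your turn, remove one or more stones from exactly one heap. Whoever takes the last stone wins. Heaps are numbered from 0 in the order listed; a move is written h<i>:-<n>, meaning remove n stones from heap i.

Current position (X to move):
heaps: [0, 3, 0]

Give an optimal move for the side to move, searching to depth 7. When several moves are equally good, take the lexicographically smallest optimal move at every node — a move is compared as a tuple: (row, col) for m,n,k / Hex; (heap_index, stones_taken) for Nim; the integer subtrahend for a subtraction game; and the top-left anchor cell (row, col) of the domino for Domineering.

X's best at [(0,3,0)]: h1:-3

[(0,3,0)] X move#1: h1:-1:-1/(0,2,0), h1:-2:-1/(0,1,0), h1:-3:+1/(0,0,0)*
[(0,0,0)] end (terminal -1, O#2); searched (0,3,0) to 7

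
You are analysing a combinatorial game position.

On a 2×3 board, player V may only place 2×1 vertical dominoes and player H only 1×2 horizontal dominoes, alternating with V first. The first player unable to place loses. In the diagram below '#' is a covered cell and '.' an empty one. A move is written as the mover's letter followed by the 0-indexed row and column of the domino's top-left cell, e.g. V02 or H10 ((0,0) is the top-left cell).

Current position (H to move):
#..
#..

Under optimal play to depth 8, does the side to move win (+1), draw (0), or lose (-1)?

value(#../#.., H) = +1

p1 H@[#../#..]: H01[###/#..]+1* H11[#../###]+1
p2 V@[###/#..] terminal -1; root [#../#..] d8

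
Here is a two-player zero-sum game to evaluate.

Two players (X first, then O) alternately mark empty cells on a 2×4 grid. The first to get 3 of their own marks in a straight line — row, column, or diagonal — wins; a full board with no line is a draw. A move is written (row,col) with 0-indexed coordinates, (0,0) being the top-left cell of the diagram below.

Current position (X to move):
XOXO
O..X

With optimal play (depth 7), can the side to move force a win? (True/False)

ply 1, X at XOXO/O..X | (1,1)=+0→XOXO/OX.X*; (1,2)=+0→XOXO/O.XX
ply 2, O at XOXO/OX.X | (1,2)=+0→XOXO/OXOX*
ply 3: XOXO/OXOX is terminal +0 (X); from XOXO/O..X depth 7

X winning at [XOXO/O..X]: False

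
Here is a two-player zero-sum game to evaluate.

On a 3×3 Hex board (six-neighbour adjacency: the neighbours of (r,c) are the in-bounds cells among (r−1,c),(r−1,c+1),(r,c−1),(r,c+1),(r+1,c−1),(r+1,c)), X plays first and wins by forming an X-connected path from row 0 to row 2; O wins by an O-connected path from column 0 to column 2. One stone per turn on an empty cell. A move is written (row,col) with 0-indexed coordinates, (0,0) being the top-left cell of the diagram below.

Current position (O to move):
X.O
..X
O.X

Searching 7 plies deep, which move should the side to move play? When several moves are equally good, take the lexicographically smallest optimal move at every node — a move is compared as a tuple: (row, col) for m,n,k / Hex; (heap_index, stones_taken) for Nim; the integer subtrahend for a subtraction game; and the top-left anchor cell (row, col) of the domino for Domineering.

ply 1, O at X.O/..X/O.X | (0,1)=+1→XOO/..X/O.X*; (1,0)=+1→X.O/O.X/O.X; (1,1)=+1→X.O/.OX/O.X; (2,1)=-1→X.O/..X/OOX
ply 2, X at XOO/..X/O.X | (1,0)=-1→XOO/X.X/O.X*; (1,1)=-1→XOO/.XX/O.X; (2,1)=-1→XOO/..X/OXX
ply 3, O at XOO/X.X/O.X | (1,1)=+1→XOO/XOX/O.X*; (2,1)=-1→XOO/X.X/OOX
ply 4: XOO/XOX/O.X is terminal -1 (X); from X.O/..X/O.X depth 7

O's best at [X.O/..X/O.X]: (0,1)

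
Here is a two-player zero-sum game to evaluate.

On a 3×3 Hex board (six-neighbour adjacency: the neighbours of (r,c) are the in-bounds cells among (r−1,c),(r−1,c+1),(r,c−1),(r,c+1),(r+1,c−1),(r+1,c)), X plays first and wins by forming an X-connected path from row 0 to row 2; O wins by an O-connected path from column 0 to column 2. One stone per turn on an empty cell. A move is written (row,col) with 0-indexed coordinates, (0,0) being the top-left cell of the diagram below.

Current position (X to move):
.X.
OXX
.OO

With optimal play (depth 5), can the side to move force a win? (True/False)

ply 1, X at .X./OXX/.OO | (0,0)=-1→XX./OXX/.OO; (0,2)=-1→.XX/OXX/.OO; (2,0)=+1→.X./OXX/XOO*
ply 2: .X./OXX/XOO is terminal -1 (O); from .X./OXX/.OO depth 5

X winning at [.X./OXX/.OO]: True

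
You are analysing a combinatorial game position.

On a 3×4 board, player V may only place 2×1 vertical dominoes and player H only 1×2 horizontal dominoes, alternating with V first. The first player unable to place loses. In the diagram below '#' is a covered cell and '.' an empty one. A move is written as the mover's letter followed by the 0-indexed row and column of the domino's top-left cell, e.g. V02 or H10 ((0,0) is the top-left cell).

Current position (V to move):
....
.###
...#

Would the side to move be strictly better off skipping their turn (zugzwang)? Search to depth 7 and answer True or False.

zugzwang(..../.###/...#, V) = False

ply 1, V at ..../.###/...# | V00=-1→#.../####/...#*; V10=-1→..../####/#..#
ply 2, H at #.../####/...# | H01=+1→###./####/...#*; H02=+1→#.##/####/...#; H20=+1→#.../####/##.#; H21=+1→#.../####/.###
ply 3: ###./####/...# is terminal -1 (V); from ..../.###/...# depth 7
if V skipped the turn, H would face:
~ ply 1, H at ..../.###/...# | H00=+1→##../.###/...#*; H01=+1→.##./.###/...#; H02=+1→..##/.###/...#; H20=+1→..../.###/##.#; H21=+1→..../.###/.###
~ ply 2, V at ##../.###/...# | V10=-1→##../####/#..#*
~ ply 3, H at ##../####/#..# | H02=+1→####/####/#..#*; H21=+1→##../####/####
~ ply 4: ####/####/#..# is terminal -1 (V); from ..../.###/...# depth 7
compare (V): move=-1 vs pass=-1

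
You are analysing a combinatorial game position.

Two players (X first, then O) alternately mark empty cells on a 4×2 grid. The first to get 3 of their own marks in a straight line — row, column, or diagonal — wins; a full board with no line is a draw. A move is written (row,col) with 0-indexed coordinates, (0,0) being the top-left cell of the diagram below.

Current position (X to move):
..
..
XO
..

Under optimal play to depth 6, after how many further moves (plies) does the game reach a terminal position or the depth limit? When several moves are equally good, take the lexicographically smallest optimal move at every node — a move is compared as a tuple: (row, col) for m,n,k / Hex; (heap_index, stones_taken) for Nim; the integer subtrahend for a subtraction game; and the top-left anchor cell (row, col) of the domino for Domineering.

PV length from [../../XO/..]: 3 plies

[../../XO/..] X move#1: (0,0):+0/X./../XO/.., (0,1):+0/.X/../XO/.., (1,0):+1/../X./XO/..*, (1,1):+0/../.X/XO/.., (3,0):+0/../../XO/X., (3,1):+0/../../XO/.X
[../X./XO/..] O move#2: (0,0):-1/O./X./XO/..*, (0,1):-1/.O/X./XO/.., (1,1):-1/../XO/XO/.., (3,0):-1/../X./XO/O., (3,1):-1/../X./XO/.O
[O./X./XO/..] X move#3: (0,1):+0/OX/X./XO/.., (1,1):+0/O./XX/XO/.., (3,0):+1/O./X./XO/X.*, (3,1):+0/O./X./XO/.X
[O./X./XO/X.] end (terminal -1, O#4); searched ../../XO/.. to 6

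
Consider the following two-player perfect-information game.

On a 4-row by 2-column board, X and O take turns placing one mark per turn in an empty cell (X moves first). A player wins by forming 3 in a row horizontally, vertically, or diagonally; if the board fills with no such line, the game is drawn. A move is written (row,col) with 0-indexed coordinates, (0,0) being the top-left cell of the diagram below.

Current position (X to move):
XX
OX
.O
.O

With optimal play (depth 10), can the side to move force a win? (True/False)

X winning at [XX/OX/.O/.O]: False

[XX/OX/.O/.O] X move#1: (2,0):+0/XX/OX/XO/.O*, (3,0):+0/XX/OX/.O/XO
[XX/OX/XO/.O] O move#2: (3,0):+0/XX/OX/XO/OO*
[XX/OX/XO/OO] end (terminal +0, X#3); searched XX/OX/.O/.O to 10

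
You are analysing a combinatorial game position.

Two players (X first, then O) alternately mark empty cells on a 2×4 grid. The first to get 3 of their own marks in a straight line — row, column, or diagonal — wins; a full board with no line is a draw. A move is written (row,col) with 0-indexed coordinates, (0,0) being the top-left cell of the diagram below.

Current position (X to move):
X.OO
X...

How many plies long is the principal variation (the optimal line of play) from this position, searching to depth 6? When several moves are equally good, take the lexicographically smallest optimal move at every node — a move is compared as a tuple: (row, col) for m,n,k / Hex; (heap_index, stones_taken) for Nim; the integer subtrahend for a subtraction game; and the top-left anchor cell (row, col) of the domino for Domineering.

PV length from [X.OO/X...]: 4 plies

ply 1, X at X.OO/X... | (0,1)=+0→XXOO/X...*; (1,1)=-1→X.OO/XX..; (1,2)=-1→X.OO/X.X.; (1,3)=-1→X.OO/X..X
ply 2, O at XXOO/X... | (1,1)=+0→XXOO/XO..*; (1,2)=+0→XXOO/X.O.; (1,3)=+0→XXOO/X..O
ply 3, X at XXOO/XO.. | (1,2)=+0→XXOO/XOX.*; (1,3)=+0→XXOO/XO.X
ply 4, O at XXOO/XOX. | (1,3)=+0→XXOO/XOXO*
ply 5: XXOO/XOXO is terminal +0 (X); from X.OO/X... depth 6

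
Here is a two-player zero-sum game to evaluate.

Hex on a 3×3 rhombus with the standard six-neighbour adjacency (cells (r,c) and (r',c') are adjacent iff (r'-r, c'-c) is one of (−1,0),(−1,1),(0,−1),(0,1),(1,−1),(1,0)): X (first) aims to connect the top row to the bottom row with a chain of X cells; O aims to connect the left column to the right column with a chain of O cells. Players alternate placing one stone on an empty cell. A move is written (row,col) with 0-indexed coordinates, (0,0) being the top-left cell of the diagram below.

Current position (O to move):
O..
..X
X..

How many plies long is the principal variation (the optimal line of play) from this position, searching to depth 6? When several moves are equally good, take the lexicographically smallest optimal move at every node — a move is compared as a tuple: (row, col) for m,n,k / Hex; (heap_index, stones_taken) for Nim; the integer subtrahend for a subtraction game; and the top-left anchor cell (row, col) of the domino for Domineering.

PV length from [O../..X/X..]: 4 plies

[O../..X/X..] O move#1: (0,1):-1/OO./..X/X..*, (0,2):-1/O.O/..X/X.., (1,0):-1/O../O.X/X.., (1,1):-1/O../.OX/X.., (2,1):-1/O../..X/XO., (2,2):-1/O../..X/X.O
[OO./..X/X..] X move#2: (0,2):+1/OOX/..X/X..*, (1,0):-1/OO./X.X/X.., (1,1):-1/OO./.XX/X.., (2,1):-1/OO./..X/XX., (2,2):-1/OO./..X/X.X
[OOX/..X/X..] O move#3: (1,0):-1/OOX/O.X/X..*, (1,1):-1/OOX/.OX/X.., (2,1):-1/OOX/..X/XO., (2,2):-1/OOX/..X/X.O
[OOX/O.X/X..] X move#4: (1,1):+1/OOX/OXX/X..*, (2,1):+1/OOX/O.X/XX., (2,2):+1/OOX/O.X/X.X
[OOX/OXX/X..] end (terminal -1, O#5); searched O../..X/X.. to 6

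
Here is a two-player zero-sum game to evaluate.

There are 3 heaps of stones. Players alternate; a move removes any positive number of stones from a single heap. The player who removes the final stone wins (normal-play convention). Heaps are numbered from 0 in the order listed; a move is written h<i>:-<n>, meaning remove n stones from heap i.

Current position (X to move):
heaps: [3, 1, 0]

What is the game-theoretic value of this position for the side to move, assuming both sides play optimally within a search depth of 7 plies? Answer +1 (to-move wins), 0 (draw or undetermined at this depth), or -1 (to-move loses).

p1 X@[(3,1,0)]: h0:-1[(2,1,0)]-1 h0:-2[(1,1,0)]+1* h0:-3[(0,1,0)]-1 h1:-1[(3,0,0)]-1
p2 O@[(1,1,0)]: h0:-1[(0,1,0)]-1* h1:-1[(1,0,0)]-1
p3 X@[(0,1,0)]: h1:-1[(0,0,0)]+1*
p4 O@[(0,0,0)] terminal -1; root [(3,1,0)] d7

value((3,1,0), X) = +1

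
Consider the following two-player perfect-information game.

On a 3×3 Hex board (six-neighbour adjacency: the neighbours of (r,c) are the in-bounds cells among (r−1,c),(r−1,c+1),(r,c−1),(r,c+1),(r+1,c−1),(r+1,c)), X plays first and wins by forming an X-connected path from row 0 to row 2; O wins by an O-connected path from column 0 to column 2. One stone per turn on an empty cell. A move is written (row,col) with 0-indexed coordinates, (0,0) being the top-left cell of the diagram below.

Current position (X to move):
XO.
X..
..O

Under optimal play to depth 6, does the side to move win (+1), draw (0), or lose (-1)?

value(XO./X../..O, X) = +1

ply 1, X at XO./X../..O | (0,2)=+1→XOX/X../..O*; (1,1)=+1→XO./XX./..O; (1,2)=+1→XO./X.X/..O; (2,0)=+1→XO./X../X.O; (2,1)=+1→XO./X../.XO
ply 2, O at XOX/X../..O | (1,1)=-1→XOX/XO./..O*; (1,2)=-1→XOX/X.O/..O; (2,0)=-1→XOX/X../O.O; (2,1)=-1→XOX/X../.OO
ply 3, X at XOX/XO./..O | (1,2)=+1→XOX/XOX/..O*; (2,0)=+1→XOX/XO./X.O; (2,1)=+1→XOX/XO./.XO
ply 4, O at XOX/XOX/..O | (2,0)=-1→XOX/XOX/O.O*; (2,1)=-1→XOX/XOX/.OO
ply 5, X at XOX/XOX/O.O | (2,1)=+1→XOX/XOX/OXO*
ply 6: XOX/XOX/OXO is terminal -1 (O); from XO./X../..O depth 6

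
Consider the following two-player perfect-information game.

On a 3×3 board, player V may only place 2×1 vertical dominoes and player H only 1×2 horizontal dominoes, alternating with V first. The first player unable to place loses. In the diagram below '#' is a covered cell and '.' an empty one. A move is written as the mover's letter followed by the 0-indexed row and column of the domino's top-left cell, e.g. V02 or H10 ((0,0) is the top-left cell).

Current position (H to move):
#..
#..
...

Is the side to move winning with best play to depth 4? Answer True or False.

H winning at [#../#../...]: True

[#../#../...] H move#1: H01:-1/###/#../..., H11:+1/#../###/...*, H20:-1/#../#../##., H21:-1/#../#../.##
[#../###/...] end (terminal -1, V#2); searched #../#../... to 4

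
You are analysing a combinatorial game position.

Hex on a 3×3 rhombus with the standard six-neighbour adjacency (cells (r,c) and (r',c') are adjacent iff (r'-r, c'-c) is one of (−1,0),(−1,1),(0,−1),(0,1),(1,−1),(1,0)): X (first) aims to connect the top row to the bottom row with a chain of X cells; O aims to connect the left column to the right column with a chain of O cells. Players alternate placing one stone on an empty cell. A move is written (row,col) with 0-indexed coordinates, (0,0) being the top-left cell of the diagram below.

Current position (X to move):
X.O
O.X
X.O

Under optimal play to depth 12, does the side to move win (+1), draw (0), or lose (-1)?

ply 1, X at X.O/O.X/X.O | (0,1)=-1→XXO/O.X/X.O*; (1,1)=-1→X.O/OXX/X.O; (2,1)=-1→X.O/O.X/XXO
ply 2, O at XXO/O.X/X.O | (1,1)=+1→XXO/OOX/X.O*; (2,1)=-1→XXO/O.X/XOO
ply 3: XXO/OOX/X.O is terminal -1 (X); from X.O/O.X/X.O depth 12

value(X.O/O.X/X.O, X) = -1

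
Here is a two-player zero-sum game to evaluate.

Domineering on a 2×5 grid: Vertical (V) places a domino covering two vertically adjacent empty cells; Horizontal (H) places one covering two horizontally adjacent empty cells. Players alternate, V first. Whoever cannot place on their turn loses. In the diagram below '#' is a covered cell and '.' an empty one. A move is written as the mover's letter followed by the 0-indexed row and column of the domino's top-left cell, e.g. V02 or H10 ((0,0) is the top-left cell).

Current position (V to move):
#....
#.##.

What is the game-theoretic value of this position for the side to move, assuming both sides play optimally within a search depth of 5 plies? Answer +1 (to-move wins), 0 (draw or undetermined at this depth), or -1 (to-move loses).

[#..../#.##.] V move#1: V01:-1/##.../####.*, V04:-1/#...#/#.###
[##.../####.] H move#2: H02:-1/####./####., H03:+1/##.##/####.*
[##.##/####.] end (terminal -1, V#3); searched #..../#.##. to 5

value(#..../#.##., V) = -1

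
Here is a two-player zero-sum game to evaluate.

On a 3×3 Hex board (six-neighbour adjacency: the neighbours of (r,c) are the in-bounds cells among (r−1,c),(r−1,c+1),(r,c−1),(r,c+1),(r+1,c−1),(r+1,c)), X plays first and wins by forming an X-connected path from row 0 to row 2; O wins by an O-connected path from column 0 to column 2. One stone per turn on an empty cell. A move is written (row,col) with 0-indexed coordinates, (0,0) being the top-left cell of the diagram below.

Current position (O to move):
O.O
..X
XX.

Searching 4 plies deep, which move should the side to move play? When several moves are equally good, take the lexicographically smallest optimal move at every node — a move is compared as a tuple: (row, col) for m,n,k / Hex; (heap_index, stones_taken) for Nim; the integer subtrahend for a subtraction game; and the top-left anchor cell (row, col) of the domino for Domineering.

p1 O@[O.O/..X/XX.]: (0,1)[OOO/..X/XX.]+1* (1,0)[O.O/O.X/XX.]+1 (1,1)[O.O/.OX/XX.]+1 (2,2)[O.O/..X/XXO]-1
p2 X@[OOO/..X/XX.] terminal -1; root [O.O/..X/XX.] d4

O's best at [O.O/..X/XX.]: (0,1)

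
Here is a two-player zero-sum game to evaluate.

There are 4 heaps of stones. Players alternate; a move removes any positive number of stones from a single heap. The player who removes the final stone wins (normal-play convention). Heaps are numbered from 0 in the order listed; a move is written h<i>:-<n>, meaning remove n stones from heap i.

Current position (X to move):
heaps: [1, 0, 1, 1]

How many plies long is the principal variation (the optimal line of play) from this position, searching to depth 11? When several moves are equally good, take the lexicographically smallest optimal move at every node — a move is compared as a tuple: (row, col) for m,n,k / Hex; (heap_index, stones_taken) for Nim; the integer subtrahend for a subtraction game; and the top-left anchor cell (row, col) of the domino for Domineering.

PV length from [(1,0,1,1)]: 3 plies

[(1,0,1,1)] X move#1: h0:-1:+1/(0,0,1,1)*, h2:-1:+1/(1,0,0,1), h3:-1:+1/(1,0,1,0)
[(0,0,1,1)] O move#2: h2:-1:-1/(0,0,0,1)*, h3:-1:-1/(0,0,1,0)
[(0,0,0,1)] X move#3: h3:-1:+1/(0,0,0,0)*
[(0,0,0,0)] end (terminal -1, O#4); searched (1,0,1,1) to 11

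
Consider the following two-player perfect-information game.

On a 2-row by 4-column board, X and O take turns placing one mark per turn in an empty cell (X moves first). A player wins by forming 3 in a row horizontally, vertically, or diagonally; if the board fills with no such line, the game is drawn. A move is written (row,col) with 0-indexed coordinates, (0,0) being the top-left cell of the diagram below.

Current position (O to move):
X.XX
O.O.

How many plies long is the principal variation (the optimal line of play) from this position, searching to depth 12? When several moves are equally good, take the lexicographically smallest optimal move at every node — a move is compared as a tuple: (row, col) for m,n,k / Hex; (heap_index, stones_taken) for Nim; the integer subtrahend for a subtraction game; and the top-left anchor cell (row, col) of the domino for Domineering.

PV length from [X.XX/O.O.]: 1 ply

ply 1, O at X.XX/O.O. | (0,1)=+0→XOXX/O.O.; (1,1)=+1→X.XX/OOO.*; (1,3)=-1→X.XX/O.OO
ply 2: X.XX/OOO. is terminal -1 (X); from X.XX/O.O. depth 12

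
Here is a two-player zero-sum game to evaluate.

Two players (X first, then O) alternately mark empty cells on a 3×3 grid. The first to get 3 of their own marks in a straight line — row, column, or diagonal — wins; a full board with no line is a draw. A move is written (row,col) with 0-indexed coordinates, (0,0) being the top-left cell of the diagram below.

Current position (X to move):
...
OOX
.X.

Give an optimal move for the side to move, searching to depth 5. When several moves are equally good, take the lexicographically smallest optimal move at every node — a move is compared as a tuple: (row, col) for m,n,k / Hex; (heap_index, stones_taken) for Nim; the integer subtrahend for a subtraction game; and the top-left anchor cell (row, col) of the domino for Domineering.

[.../OOX/.X.] X move#1: (0,0):+0/X../OOX/.X., (0,1):-1/.X./OOX/.X., (0,2):+0/..X/OOX/.X., (2,0):+0/.../OOX/XX., (2,2):+1/.../OOX/.XX*
[.../OOX/.XX] O move#2: (0,0):-1/O../OOX/.XX*, (0,1):-1/.O./OOX/.XX, (0,2):-1/..O/OOX/.XX, (2,0):-1/.../OOX/OXX
[O../OOX/.XX] X move#3: (0,1):-1/OX./OOX/.XX, (0,2):+1/O.X/OOX/.XX*, (2,0):+1/O../OOX/XXX
[O.X/OOX/.XX] end (terminal -1, O#4); searched .../OOX/.X. to 5

X's best at [.../OOX/.X.]: (2,2)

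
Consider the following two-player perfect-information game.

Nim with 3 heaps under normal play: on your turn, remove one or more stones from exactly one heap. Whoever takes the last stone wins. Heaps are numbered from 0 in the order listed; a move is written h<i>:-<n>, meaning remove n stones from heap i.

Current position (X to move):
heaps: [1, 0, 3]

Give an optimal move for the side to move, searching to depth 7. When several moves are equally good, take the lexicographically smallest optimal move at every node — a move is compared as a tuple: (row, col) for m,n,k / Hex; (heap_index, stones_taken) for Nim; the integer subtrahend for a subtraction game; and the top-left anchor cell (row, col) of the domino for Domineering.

[(1,0,3)] X move#1: h0:-1:-1/(0,0,3), h2:-1:-1/(1,0,2), h2:-2:+1/(1,0,1)*, h2:-3:-1/(1,0,0)
[(1,0,1)] O move#2: h0:-1:-1/(0,0,1)*, h2:-1:-1/(1,0,0)
[(0,0,1)] X move#3: h2:-1:+1/(0,0,0)*
[(0,0,0)] end (terminal -1, O#4); searched (1,0,3) to 7

X's best at [(1,0,3)]: h2:-2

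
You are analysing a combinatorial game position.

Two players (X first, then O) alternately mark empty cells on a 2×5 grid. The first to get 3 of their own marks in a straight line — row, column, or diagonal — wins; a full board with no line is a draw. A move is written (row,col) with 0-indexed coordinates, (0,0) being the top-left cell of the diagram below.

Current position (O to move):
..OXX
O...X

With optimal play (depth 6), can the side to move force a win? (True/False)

O winning at [..OXX/O...X]: False

ply 1, O at ..OXX/O...X | (0,0)=+0→O.OXX/O...X*; (0,1)=+0→.OOXX/O...X; (1,1)=+0→..OXX/OO..X; (1,2)=+0→..OXX/O.O.X; (1,3)=+0→..OXX/O..OX
ply 2, X at O.OXX/O...X | (0,1)=+0→OXOXX/O...X*; (1,1)=-1→O.OXX/OX..X; (1,2)=-1→O.OXX/O.X.X; (1,3)=-1→O.OXX/O..XX
ply 3, O at OXOXX/O...X | (1,1)=+0→OXOXX/OO..X*; (1,2)=+0→OXOXX/O.O.X; (1,3)=+0→OXOXX/O..OX
ply 4, X at OXOXX/OO..X | (1,2)=+0→OXOXX/OOX.X*; (1,3)=-1→OXOXX/OO.XX
ply 5, O at OXOXX/OOX.X | (1,3)=+0→OXOXX/OOXOX*
ply 6: OXOXX/OOXOX is terminal +0 (X); from ..OXX/O...X depth 6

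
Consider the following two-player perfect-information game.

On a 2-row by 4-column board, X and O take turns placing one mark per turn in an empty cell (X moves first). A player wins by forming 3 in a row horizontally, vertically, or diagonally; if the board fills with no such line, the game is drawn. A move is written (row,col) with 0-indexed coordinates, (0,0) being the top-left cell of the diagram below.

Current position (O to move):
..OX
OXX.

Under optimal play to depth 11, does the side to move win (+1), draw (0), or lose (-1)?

value(..OX/OXX., O) = 0

p1 O@[..OX/OXX.]: (0,0)[O.OX/OXX.]-1 (0,1)[.OOX/OXX.]-1 (1,3)[..OX/OXXO]+0*
p2 X@[..OX/OXXO]: (0,0)[X.OX/OXXO]+0* (0,1)[.XOX/OXXO]+0
p3 O@[X.OX/OXXO]: (0,1)[XOOX/OXXO]+0*
p4 X@[XOOX/OXXO] terminal +0; root [..OX/OXX.] d11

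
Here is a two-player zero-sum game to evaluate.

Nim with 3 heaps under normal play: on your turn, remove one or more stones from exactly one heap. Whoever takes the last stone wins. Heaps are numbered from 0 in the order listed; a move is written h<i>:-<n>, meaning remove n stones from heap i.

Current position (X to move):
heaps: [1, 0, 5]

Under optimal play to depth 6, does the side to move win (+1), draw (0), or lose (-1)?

p1 X@[(1,0,5)]: h0:-1[(0,0,5)]-1 h2:-1[(1,0,4)]-1 h2:-2[(1,0,3)]-1 h2:-3[(1,0,2)]-1 h2:-4[(1,0,1)]+1* h2:-5[(1,0,0)]-1
p2 O@[(1,0,1)]: h0:-1[(0,0,1)]-1* h2:-1[(1,0,0)]-1
p3 X@[(0,0,1)]: h2:-1[(0,0,0)]+1*
p4 O@[(0,0,0)] terminal -1; root [(1,0,5)] d6

value((1,0,5), X) = +1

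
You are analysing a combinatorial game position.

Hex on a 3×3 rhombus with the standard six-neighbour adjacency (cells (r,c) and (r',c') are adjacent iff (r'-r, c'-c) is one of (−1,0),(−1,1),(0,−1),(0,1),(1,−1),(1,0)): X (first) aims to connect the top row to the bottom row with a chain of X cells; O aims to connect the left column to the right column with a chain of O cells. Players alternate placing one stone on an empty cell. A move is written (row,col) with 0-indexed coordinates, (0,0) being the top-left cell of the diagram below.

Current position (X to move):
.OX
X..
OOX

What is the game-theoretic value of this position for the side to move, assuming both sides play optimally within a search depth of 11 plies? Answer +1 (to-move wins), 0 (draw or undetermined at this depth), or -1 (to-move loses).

ply 1, X at .OX/X../OOX | (0,0)=-1→XOX/X../OOX; (1,1)=-1→.OX/XX./OOX; (1,2)=+1→.OX/X.X/OOX*
ply 2: .OX/X.X/OOX is terminal -1 (O); from .OX/X../OOX depth 11

value(.OX/X../OOX, X) = +1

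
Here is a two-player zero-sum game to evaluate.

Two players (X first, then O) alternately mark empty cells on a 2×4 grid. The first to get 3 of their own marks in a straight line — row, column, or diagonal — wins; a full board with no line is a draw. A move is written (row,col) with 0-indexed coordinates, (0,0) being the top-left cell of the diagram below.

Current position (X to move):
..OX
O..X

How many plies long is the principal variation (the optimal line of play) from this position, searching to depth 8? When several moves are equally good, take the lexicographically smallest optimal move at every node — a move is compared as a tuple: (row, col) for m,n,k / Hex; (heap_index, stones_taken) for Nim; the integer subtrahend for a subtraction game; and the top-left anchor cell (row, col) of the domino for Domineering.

PV length from [..OX/O..X]: 4 plies

p1 X@[..OX/O..X]: (0,0)[X.OX/O..X]+0* (0,1)[.XOX/O..X]+0 (1,1)[..OX/OX.X]+0 (1,2)[..OX/O.XX]+0
p2 O@[X.OX/O..X]: (0,1)[XOOX/O..X]+0* (1,1)[X.OX/OO.X]+0 (1,2)[X.OX/O.OX]+0
p3 X@[XOOX/O..X]: (1,1)[XOOX/OX.X]+0* (1,2)[XOOX/O.XX]+0
p4 O@[XOOX/OX.X]: (1,2)[XOOX/OXOX]+0*
p5 X@[XOOX/OXOX] terminal +0; root [..OX/O..X] d8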